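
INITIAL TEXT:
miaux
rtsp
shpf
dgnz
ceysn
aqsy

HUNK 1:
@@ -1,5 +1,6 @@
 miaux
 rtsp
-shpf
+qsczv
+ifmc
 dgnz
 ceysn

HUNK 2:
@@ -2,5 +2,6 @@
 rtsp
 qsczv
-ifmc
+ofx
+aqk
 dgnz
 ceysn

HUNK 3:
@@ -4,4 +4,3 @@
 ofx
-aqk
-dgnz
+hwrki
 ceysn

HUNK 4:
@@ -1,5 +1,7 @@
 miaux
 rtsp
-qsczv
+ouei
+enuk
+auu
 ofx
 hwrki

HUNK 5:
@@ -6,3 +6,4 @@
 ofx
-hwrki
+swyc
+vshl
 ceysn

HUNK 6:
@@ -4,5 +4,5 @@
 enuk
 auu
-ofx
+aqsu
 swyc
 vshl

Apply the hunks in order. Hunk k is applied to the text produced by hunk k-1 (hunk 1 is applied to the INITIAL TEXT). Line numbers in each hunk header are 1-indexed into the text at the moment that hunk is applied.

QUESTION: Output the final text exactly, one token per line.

Hunk 1: at line 1 remove [shpf] add [qsczv,ifmc] -> 7 lines: miaux rtsp qsczv ifmc dgnz ceysn aqsy
Hunk 2: at line 2 remove [ifmc] add [ofx,aqk] -> 8 lines: miaux rtsp qsczv ofx aqk dgnz ceysn aqsy
Hunk 3: at line 4 remove [aqk,dgnz] add [hwrki] -> 7 lines: miaux rtsp qsczv ofx hwrki ceysn aqsy
Hunk 4: at line 1 remove [qsczv] add [ouei,enuk,auu] -> 9 lines: miaux rtsp ouei enuk auu ofx hwrki ceysn aqsy
Hunk 5: at line 6 remove [hwrki] add [swyc,vshl] -> 10 lines: miaux rtsp ouei enuk auu ofx swyc vshl ceysn aqsy
Hunk 6: at line 4 remove [ofx] add [aqsu] -> 10 lines: miaux rtsp ouei enuk auu aqsu swyc vshl ceysn aqsy

Answer: miaux
rtsp
ouei
enuk
auu
aqsu
swyc
vshl
ceysn
aqsy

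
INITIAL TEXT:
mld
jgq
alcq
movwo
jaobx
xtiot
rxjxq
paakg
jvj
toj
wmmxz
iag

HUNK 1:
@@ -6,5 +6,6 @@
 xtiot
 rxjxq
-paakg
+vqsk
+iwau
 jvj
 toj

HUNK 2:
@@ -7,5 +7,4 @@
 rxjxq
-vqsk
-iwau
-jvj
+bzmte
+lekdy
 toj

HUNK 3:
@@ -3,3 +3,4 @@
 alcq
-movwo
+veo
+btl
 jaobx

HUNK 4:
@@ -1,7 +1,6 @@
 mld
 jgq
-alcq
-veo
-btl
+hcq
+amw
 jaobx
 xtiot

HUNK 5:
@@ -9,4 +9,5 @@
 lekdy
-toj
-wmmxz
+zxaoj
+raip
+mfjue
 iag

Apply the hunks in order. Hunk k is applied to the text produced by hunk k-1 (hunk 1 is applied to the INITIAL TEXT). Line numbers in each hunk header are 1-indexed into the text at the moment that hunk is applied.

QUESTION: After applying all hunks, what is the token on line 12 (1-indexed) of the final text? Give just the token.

Hunk 1: at line 6 remove [paakg] add [vqsk,iwau] -> 13 lines: mld jgq alcq movwo jaobx xtiot rxjxq vqsk iwau jvj toj wmmxz iag
Hunk 2: at line 7 remove [vqsk,iwau,jvj] add [bzmte,lekdy] -> 12 lines: mld jgq alcq movwo jaobx xtiot rxjxq bzmte lekdy toj wmmxz iag
Hunk 3: at line 3 remove [movwo] add [veo,btl] -> 13 lines: mld jgq alcq veo btl jaobx xtiot rxjxq bzmte lekdy toj wmmxz iag
Hunk 4: at line 1 remove [alcq,veo,btl] add [hcq,amw] -> 12 lines: mld jgq hcq amw jaobx xtiot rxjxq bzmte lekdy toj wmmxz iag
Hunk 5: at line 9 remove [toj,wmmxz] add [zxaoj,raip,mfjue] -> 13 lines: mld jgq hcq amw jaobx xtiot rxjxq bzmte lekdy zxaoj raip mfjue iag
Final line 12: mfjue

Answer: mfjue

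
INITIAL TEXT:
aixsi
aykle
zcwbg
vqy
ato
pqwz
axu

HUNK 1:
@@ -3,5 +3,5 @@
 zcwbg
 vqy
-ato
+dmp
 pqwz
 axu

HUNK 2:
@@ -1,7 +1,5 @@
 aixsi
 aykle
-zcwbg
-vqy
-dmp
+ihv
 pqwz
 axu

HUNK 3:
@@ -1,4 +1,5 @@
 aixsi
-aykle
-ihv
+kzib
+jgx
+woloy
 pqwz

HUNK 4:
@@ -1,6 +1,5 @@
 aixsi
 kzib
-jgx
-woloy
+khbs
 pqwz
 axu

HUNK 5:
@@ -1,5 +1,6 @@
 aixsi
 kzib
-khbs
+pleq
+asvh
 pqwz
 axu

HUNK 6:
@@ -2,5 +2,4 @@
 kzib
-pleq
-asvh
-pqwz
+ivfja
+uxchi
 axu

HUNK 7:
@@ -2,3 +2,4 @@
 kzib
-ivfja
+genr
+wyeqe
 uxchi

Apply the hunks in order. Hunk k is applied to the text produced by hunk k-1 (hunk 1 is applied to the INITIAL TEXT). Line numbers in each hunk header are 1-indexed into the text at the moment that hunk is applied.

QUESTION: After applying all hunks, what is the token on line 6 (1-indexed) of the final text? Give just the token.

Hunk 1: at line 3 remove [ato] add [dmp] -> 7 lines: aixsi aykle zcwbg vqy dmp pqwz axu
Hunk 2: at line 1 remove [zcwbg,vqy,dmp] add [ihv] -> 5 lines: aixsi aykle ihv pqwz axu
Hunk 3: at line 1 remove [aykle,ihv] add [kzib,jgx,woloy] -> 6 lines: aixsi kzib jgx woloy pqwz axu
Hunk 4: at line 1 remove [jgx,woloy] add [khbs] -> 5 lines: aixsi kzib khbs pqwz axu
Hunk 5: at line 1 remove [khbs] add [pleq,asvh] -> 6 lines: aixsi kzib pleq asvh pqwz axu
Hunk 6: at line 2 remove [pleq,asvh,pqwz] add [ivfja,uxchi] -> 5 lines: aixsi kzib ivfja uxchi axu
Hunk 7: at line 2 remove [ivfja] add [genr,wyeqe] -> 6 lines: aixsi kzib genr wyeqe uxchi axu
Final line 6: axu

Answer: axu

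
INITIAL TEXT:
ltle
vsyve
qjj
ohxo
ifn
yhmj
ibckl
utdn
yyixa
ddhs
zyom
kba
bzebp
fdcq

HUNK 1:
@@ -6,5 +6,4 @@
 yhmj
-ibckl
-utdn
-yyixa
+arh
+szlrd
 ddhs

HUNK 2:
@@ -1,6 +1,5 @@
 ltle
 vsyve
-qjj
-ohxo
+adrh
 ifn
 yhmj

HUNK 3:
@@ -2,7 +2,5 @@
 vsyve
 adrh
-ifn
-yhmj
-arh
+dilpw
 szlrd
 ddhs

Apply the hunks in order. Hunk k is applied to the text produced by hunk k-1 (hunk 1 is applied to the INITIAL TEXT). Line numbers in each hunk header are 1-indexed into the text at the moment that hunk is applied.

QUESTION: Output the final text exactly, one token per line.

Answer: ltle
vsyve
adrh
dilpw
szlrd
ddhs
zyom
kba
bzebp
fdcq

Derivation:
Hunk 1: at line 6 remove [ibckl,utdn,yyixa] add [arh,szlrd] -> 13 lines: ltle vsyve qjj ohxo ifn yhmj arh szlrd ddhs zyom kba bzebp fdcq
Hunk 2: at line 1 remove [qjj,ohxo] add [adrh] -> 12 lines: ltle vsyve adrh ifn yhmj arh szlrd ddhs zyom kba bzebp fdcq
Hunk 3: at line 2 remove [ifn,yhmj,arh] add [dilpw] -> 10 lines: ltle vsyve adrh dilpw szlrd ddhs zyom kba bzebp fdcq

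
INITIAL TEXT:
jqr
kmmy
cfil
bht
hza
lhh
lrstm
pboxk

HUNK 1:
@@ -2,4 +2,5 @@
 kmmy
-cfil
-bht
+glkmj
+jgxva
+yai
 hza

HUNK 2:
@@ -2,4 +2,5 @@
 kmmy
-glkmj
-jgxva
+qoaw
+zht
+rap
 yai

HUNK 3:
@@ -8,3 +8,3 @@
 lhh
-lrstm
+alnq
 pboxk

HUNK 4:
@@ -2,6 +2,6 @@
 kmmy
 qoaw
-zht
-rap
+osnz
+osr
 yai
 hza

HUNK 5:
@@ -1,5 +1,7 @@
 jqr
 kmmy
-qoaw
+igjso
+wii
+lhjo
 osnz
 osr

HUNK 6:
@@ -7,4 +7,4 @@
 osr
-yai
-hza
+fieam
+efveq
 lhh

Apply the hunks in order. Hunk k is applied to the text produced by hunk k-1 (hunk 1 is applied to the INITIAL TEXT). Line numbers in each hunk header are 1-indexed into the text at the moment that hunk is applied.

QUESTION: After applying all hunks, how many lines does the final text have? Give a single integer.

Hunk 1: at line 2 remove [cfil,bht] add [glkmj,jgxva,yai] -> 9 lines: jqr kmmy glkmj jgxva yai hza lhh lrstm pboxk
Hunk 2: at line 2 remove [glkmj,jgxva] add [qoaw,zht,rap] -> 10 lines: jqr kmmy qoaw zht rap yai hza lhh lrstm pboxk
Hunk 3: at line 8 remove [lrstm] add [alnq] -> 10 lines: jqr kmmy qoaw zht rap yai hza lhh alnq pboxk
Hunk 4: at line 2 remove [zht,rap] add [osnz,osr] -> 10 lines: jqr kmmy qoaw osnz osr yai hza lhh alnq pboxk
Hunk 5: at line 1 remove [qoaw] add [igjso,wii,lhjo] -> 12 lines: jqr kmmy igjso wii lhjo osnz osr yai hza lhh alnq pboxk
Hunk 6: at line 7 remove [yai,hza] add [fieam,efveq] -> 12 lines: jqr kmmy igjso wii lhjo osnz osr fieam efveq lhh alnq pboxk
Final line count: 12

Answer: 12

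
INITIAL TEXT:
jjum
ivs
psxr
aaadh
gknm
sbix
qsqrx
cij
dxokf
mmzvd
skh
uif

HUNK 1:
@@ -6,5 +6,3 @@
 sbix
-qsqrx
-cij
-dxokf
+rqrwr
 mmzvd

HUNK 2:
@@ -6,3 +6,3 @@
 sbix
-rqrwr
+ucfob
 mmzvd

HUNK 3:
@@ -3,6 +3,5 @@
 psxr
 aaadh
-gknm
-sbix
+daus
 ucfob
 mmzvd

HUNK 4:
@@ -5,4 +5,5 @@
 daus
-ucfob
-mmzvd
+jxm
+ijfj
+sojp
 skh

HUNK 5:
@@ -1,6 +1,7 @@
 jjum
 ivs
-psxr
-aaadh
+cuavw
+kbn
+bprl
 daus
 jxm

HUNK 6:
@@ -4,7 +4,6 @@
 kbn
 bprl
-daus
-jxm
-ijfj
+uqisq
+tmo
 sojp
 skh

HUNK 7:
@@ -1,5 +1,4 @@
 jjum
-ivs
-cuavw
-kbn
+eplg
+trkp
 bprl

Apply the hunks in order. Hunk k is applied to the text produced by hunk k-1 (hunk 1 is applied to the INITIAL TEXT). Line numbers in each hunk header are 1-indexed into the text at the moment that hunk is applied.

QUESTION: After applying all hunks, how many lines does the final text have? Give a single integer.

Hunk 1: at line 6 remove [qsqrx,cij,dxokf] add [rqrwr] -> 10 lines: jjum ivs psxr aaadh gknm sbix rqrwr mmzvd skh uif
Hunk 2: at line 6 remove [rqrwr] add [ucfob] -> 10 lines: jjum ivs psxr aaadh gknm sbix ucfob mmzvd skh uif
Hunk 3: at line 3 remove [gknm,sbix] add [daus] -> 9 lines: jjum ivs psxr aaadh daus ucfob mmzvd skh uif
Hunk 4: at line 5 remove [ucfob,mmzvd] add [jxm,ijfj,sojp] -> 10 lines: jjum ivs psxr aaadh daus jxm ijfj sojp skh uif
Hunk 5: at line 1 remove [psxr,aaadh] add [cuavw,kbn,bprl] -> 11 lines: jjum ivs cuavw kbn bprl daus jxm ijfj sojp skh uif
Hunk 6: at line 4 remove [daus,jxm,ijfj] add [uqisq,tmo] -> 10 lines: jjum ivs cuavw kbn bprl uqisq tmo sojp skh uif
Hunk 7: at line 1 remove [ivs,cuavw,kbn] add [eplg,trkp] -> 9 lines: jjum eplg trkp bprl uqisq tmo sojp skh uif
Final line count: 9

Answer: 9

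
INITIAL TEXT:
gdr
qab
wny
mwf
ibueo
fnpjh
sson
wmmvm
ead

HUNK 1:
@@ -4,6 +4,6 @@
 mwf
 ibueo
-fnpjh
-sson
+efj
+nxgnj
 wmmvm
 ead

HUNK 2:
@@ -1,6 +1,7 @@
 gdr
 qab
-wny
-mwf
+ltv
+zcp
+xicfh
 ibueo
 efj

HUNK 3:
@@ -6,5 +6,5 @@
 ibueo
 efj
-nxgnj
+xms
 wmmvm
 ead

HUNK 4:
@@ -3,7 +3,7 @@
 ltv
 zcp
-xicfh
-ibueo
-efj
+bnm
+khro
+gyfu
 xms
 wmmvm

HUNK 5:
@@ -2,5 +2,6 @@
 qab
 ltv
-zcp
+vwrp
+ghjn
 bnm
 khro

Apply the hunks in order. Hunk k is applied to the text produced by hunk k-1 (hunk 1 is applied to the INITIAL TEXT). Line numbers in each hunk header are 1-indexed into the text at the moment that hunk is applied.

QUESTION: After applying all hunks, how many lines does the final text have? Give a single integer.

Hunk 1: at line 4 remove [fnpjh,sson] add [efj,nxgnj] -> 9 lines: gdr qab wny mwf ibueo efj nxgnj wmmvm ead
Hunk 2: at line 1 remove [wny,mwf] add [ltv,zcp,xicfh] -> 10 lines: gdr qab ltv zcp xicfh ibueo efj nxgnj wmmvm ead
Hunk 3: at line 6 remove [nxgnj] add [xms] -> 10 lines: gdr qab ltv zcp xicfh ibueo efj xms wmmvm ead
Hunk 4: at line 3 remove [xicfh,ibueo,efj] add [bnm,khro,gyfu] -> 10 lines: gdr qab ltv zcp bnm khro gyfu xms wmmvm ead
Hunk 5: at line 2 remove [zcp] add [vwrp,ghjn] -> 11 lines: gdr qab ltv vwrp ghjn bnm khro gyfu xms wmmvm ead
Final line count: 11

Answer: 11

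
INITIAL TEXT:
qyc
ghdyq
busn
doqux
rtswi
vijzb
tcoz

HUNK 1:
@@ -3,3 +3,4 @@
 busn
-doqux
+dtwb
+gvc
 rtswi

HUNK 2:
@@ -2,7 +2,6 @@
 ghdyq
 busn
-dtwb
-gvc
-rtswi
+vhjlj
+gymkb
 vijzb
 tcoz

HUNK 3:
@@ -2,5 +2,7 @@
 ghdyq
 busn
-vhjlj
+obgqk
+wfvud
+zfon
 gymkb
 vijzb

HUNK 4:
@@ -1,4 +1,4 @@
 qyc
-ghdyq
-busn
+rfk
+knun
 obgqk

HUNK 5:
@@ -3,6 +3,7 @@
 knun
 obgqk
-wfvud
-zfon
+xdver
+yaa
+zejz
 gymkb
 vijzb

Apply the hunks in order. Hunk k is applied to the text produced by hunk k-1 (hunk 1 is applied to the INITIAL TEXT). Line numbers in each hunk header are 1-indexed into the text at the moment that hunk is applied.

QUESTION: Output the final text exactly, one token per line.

Answer: qyc
rfk
knun
obgqk
xdver
yaa
zejz
gymkb
vijzb
tcoz

Derivation:
Hunk 1: at line 3 remove [doqux] add [dtwb,gvc] -> 8 lines: qyc ghdyq busn dtwb gvc rtswi vijzb tcoz
Hunk 2: at line 2 remove [dtwb,gvc,rtswi] add [vhjlj,gymkb] -> 7 lines: qyc ghdyq busn vhjlj gymkb vijzb tcoz
Hunk 3: at line 2 remove [vhjlj] add [obgqk,wfvud,zfon] -> 9 lines: qyc ghdyq busn obgqk wfvud zfon gymkb vijzb tcoz
Hunk 4: at line 1 remove [ghdyq,busn] add [rfk,knun] -> 9 lines: qyc rfk knun obgqk wfvud zfon gymkb vijzb tcoz
Hunk 5: at line 3 remove [wfvud,zfon] add [xdver,yaa,zejz] -> 10 lines: qyc rfk knun obgqk xdver yaa zejz gymkb vijzb tcoz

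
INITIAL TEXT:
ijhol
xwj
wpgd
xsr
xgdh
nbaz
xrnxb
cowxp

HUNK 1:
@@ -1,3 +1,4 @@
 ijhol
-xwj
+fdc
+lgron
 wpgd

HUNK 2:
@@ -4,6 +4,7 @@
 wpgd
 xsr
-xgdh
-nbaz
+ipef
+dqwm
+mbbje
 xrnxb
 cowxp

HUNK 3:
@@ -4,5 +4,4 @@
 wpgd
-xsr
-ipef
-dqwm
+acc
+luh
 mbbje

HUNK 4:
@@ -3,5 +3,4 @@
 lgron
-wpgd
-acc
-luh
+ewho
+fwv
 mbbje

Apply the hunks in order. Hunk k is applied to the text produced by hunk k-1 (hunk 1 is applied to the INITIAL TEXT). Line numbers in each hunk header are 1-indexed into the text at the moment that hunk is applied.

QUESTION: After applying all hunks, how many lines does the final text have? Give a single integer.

Answer: 8

Derivation:
Hunk 1: at line 1 remove [xwj] add [fdc,lgron] -> 9 lines: ijhol fdc lgron wpgd xsr xgdh nbaz xrnxb cowxp
Hunk 2: at line 4 remove [xgdh,nbaz] add [ipef,dqwm,mbbje] -> 10 lines: ijhol fdc lgron wpgd xsr ipef dqwm mbbje xrnxb cowxp
Hunk 3: at line 4 remove [xsr,ipef,dqwm] add [acc,luh] -> 9 lines: ijhol fdc lgron wpgd acc luh mbbje xrnxb cowxp
Hunk 4: at line 3 remove [wpgd,acc,luh] add [ewho,fwv] -> 8 lines: ijhol fdc lgron ewho fwv mbbje xrnxb cowxp
Final line count: 8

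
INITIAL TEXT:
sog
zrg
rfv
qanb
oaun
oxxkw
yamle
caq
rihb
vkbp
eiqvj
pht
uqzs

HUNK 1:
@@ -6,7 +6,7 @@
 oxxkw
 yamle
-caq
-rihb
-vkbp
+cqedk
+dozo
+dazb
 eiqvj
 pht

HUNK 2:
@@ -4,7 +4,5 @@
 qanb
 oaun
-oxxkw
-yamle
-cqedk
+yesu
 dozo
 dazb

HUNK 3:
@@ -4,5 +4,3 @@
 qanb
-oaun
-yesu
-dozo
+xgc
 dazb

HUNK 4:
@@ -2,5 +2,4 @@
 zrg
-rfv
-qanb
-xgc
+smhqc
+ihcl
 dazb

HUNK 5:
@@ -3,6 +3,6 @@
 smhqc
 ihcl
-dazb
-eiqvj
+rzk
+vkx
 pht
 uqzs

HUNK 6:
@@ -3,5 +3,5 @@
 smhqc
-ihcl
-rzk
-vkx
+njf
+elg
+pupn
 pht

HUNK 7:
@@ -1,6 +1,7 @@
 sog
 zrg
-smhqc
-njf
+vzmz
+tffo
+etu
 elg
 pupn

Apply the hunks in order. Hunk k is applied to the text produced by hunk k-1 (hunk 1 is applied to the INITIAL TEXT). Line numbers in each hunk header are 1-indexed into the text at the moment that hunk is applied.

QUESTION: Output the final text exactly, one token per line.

Answer: sog
zrg
vzmz
tffo
etu
elg
pupn
pht
uqzs

Derivation:
Hunk 1: at line 6 remove [caq,rihb,vkbp] add [cqedk,dozo,dazb] -> 13 lines: sog zrg rfv qanb oaun oxxkw yamle cqedk dozo dazb eiqvj pht uqzs
Hunk 2: at line 4 remove [oxxkw,yamle,cqedk] add [yesu] -> 11 lines: sog zrg rfv qanb oaun yesu dozo dazb eiqvj pht uqzs
Hunk 3: at line 4 remove [oaun,yesu,dozo] add [xgc] -> 9 lines: sog zrg rfv qanb xgc dazb eiqvj pht uqzs
Hunk 4: at line 2 remove [rfv,qanb,xgc] add [smhqc,ihcl] -> 8 lines: sog zrg smhqc ihcl dazb eiqvj pht uqzs
Hunk 5: at line 3 remove [dazb,eiqvj] add [rzk,vkx] -> 8 lines: sog zrg smhqc ihcl rzk vkx pht uqzs
Hunk 6: at line 3 remove [ihcl,rzk,vkx] add [njf,elg,pupn] -> 8 lines: sog zrg smhqc njf elg pupn pht uqzs
Hunk 7: at line 1 remove [smhqc,njf] add [vzmz,tffo,etu] -> 9 lines: sog zrg vzmz tffo etu elg pupn pht uqzs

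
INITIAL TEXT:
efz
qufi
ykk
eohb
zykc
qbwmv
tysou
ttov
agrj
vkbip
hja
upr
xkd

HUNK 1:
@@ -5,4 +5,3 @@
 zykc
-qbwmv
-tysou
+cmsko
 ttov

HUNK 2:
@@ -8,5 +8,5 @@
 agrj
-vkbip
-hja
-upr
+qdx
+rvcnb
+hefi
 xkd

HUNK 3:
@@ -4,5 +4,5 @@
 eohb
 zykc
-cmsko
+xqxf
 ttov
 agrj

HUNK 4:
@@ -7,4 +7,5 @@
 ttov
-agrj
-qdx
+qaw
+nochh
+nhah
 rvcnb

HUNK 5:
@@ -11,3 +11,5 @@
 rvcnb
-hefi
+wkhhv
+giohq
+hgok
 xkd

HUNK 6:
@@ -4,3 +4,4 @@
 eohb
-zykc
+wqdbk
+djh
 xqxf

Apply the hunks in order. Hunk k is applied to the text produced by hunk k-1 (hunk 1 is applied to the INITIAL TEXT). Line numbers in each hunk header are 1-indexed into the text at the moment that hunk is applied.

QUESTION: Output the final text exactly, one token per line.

Hunk 1: at line 5 remove [qbwmv,tysou] add [cmsko] -> 12 lines: efz qufi ykk eohb zykc cmsko ttov agrj vkbip hja upr xkd
Hunk 2: at line 8 remove [vkbip,hja,upr] add [qdx,rvcnb,hefi] -> 12 lines: efz qufi ykk eohb zykc cmsko ttov agrj qdx rvcnb hefi xkd
Hunk 3: at line 4 remove [cmsko] add [xqxf] -> 12 lines: efz qufi ykk eohb zykc xqxf ttov agrj qdx rvcnb hefi xkd
Hunk 4: at line 7 remove [agrj,qdx] add [qaw,nochh,nhah] -> 13 lines: efz qufi ykk eohb zykc xqxf ttov qaw nochh nhah rvcnb hefi xkd
Hunk 5: at line 11 remove [hefi] add [wkhhv,giohq,hgok] -> 15 lines: efz qufi ykk eohb zykc xqxf ttov qaw nochh nhah rvcnb wkhhv giohq hgok xkd
Hunk 6: at line 4 remove [zykc] add [wqdbk,djh] -> 16 lines: efz qufi ykk eohb wqdbk djh xqxf ttov qaw nochh nhah rvcnb wkhhv giohq hgok xkd

Answer: efz
qufi
ykk
eohb
wqdbk
djh
xqxf
ttov
qaw
nochh
nhah
rvcnb
wkhhv
giohq
hgok
xkd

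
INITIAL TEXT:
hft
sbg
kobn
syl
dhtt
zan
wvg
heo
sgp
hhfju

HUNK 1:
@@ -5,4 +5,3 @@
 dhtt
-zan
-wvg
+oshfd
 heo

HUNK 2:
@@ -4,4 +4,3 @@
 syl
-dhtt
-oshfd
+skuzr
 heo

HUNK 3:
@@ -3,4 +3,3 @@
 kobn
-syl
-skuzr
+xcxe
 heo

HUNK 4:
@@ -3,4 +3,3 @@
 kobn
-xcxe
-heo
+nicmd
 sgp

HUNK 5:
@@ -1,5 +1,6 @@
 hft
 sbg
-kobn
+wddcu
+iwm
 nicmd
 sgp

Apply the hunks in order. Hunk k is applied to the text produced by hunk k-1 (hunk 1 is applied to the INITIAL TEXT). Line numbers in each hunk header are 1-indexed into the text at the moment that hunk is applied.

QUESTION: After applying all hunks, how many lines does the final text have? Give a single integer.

Answer: 7

Derivation:
Hunk 1: at line 5 remove [zan,wvg] add [oshfd] -> 9 lines: hft sbg kobn syl dhtt oshfd heo sgp hhfju
Hunk 2: at line 4 remove [dhtt,oshfd] add [skuzr] -> 8 lines: hft sbg kobn syl skuzr heo sgp hhfju
Hunk 3: at line 3 remove [syl,skuzr] add [xcxe] -> 7 lines: hft sbg kobn xcxe heo sgp hhfju
Hunk 4: at line 3 remove [xcxe,heo] add [nicmd] -> 6 lines: hft sbg kobn nicmd sgp hhfju
Hunk 5: at line 1 remove [kobn] add [wddcu,iwm] -> 7 lines: hft sbg wddcu iwm nicmd sgp hhfju
Final line count: 7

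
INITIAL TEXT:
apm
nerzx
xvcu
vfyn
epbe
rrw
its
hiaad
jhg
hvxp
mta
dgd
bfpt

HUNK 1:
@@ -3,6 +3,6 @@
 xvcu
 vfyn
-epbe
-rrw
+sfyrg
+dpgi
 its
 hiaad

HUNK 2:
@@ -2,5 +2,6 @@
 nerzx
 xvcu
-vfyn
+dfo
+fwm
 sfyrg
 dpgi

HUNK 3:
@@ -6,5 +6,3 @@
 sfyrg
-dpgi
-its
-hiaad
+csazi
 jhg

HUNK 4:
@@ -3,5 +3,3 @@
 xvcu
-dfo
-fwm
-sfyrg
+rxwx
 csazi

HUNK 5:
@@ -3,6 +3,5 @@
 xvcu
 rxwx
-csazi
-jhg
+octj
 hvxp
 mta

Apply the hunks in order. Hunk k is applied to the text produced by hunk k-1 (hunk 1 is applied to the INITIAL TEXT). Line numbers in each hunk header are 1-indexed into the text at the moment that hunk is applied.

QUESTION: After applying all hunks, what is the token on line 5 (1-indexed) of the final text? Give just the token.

Answer: octj

Derivation:
Hunk 1: at line 3 remove [epbe,rrw] add [sfyrg,dpgi] -> 13 lines: apm nerzx xvcu vfyn sfyrg dpgi its hiaad jhg hvxp mta dgd bfpt
Hunk 2: at line 2 remove [vfyn] add [dfo,fwm] -> 14 lines: apm nerzx xvcu dfo fwm sfyrg dpgi its hiaad jhg hvxp mta dgd bfpt
Hunk 3: at line 6 remove [dpgi,its,hiaad] add [csazi] -> 12 lines: apm nerzx xvcu dfo fwm sfyrg csazi jhg hvxp mta dgd bfpt
Hunk 4: at line 3 remove [dfo,fwm,sfyrg] add [rxwx] -> 10 lines: apm nerzx xvcu rxwx csazi jhg hvxp mta dgd bfpt
Hunk 5: at line 3 remove [csazi,jhg] add [octj] -> 9 lines: apm nerzx xvcu rxwx octj hvxp mta dgd bfpt
Final line 5: octj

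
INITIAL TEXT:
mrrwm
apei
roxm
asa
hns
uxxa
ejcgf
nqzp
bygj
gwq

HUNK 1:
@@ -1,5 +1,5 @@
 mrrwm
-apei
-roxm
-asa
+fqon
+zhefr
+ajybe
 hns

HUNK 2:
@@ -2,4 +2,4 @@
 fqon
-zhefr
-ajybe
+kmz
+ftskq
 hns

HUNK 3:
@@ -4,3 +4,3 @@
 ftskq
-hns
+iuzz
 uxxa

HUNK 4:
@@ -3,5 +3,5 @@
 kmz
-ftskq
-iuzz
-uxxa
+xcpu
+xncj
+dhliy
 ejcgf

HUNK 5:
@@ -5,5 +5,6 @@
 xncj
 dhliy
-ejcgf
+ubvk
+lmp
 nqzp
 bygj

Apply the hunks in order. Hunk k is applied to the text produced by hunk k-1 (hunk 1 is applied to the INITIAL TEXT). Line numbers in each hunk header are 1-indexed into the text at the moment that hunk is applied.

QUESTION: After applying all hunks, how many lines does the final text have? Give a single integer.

Hunk 1: at line 1 remove [apei,roxm,asa] add [fqon,zhefr,ajybe] -> 10 lines: mrrwm fqon zhefr ajybe hns uxxa ejcgf nqzp bygj gwq
Hunk 2: at line 2 remove [zhefr,ajybe] add [kmz,ftskq] -> 10 lines: mrrwm fqon kmz ftskq hns uxxa ejcgf nqzp bygj gwq
Hunk 3: at line 4 remove [hns] add [iuzz] -> 10 lines: mrrwm fqon kmz ftskq iuzz uxxa ejcgf nqzp bygj gwq
Hunk 4: at line 3 remove [ftskq,iuzz,uxxa] add [xcpu,xncj,dhliy] -> 10 lines: mrrwm fqon kmz xcpu xncj dhliy ejcgf nqzp bygj gwq
Hunk 5: at line 5 remove [ejcgf] add [ubvk,lmp] -> 11 lines: mrrwm fqon kmz xcpu xncj dhliy ubvk lmp nqzp bygj gwq
Final line count: 11

Answer: 11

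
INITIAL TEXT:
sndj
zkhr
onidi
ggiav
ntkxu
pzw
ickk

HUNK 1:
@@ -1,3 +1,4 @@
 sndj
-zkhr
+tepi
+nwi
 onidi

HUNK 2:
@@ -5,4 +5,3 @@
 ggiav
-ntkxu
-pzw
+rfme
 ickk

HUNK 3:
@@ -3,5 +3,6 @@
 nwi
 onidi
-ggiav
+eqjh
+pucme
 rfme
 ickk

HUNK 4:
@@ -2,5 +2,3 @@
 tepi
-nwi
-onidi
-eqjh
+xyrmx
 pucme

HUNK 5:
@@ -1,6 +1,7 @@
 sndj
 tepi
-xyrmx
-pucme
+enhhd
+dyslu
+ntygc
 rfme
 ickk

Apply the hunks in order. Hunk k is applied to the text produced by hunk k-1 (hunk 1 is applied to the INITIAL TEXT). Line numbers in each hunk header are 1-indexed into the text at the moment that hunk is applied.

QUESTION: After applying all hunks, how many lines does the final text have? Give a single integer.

Answer: 7

Derivation:
Hunk 1: at line 1 remove [zkhr] add [tepi,nwi] -> 8 lines: sndj tepi nwi onidi ggiav ntkxu pzw ickk
Hunk 2: at line 5 remove [ntkxu,pzw] add [rfme] -> 7 lines: sndj tepi nwi onidi ggiav rfme ickk
Hunk 3: at line 3 remove [ggiav] add [eqjh,pucme] -> 8 lines: sndj tepi nwi onidi eqjh pucme rfme ickk
Hunk 4: at line 2 remove [nwi,onidi,eqjh] add [xyrmx] -> 6 lines: sndj tepi xyrmx pucme rfme ickk
Hunk 5: at line 1 remove [xyrmx,pucme] add [enhhd,dyslu,ntygc] -> 7 lines: sndj tepi enhhd dyslu ntygc rfme ickk
Final line count: 7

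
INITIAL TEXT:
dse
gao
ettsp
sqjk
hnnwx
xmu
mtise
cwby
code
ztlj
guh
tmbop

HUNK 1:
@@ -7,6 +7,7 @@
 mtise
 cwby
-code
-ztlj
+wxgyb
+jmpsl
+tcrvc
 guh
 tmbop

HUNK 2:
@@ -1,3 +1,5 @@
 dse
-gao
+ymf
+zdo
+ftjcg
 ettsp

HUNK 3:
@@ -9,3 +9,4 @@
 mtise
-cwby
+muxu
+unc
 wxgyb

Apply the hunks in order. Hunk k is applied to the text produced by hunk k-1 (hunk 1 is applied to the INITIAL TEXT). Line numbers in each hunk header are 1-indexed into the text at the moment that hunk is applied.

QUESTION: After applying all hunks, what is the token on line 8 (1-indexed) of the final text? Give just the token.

Hunk 1: at line 7 remove [code,ztlj] add [wxgyb,jmpsl,tcrvc] -> 13 lines: dse gao ettsp sqjk hnnwx xmu mtise cwby wxgyb jmpsl tcrvc guh tmbop
Hunk 2: at line 1 remove [gao] add [ymf,zdo,ftjcg] -> 15 lines: dse ymf zdo ftjcg ettsp sqjk hnnwx xmu mtise cwby wxgyb jmpsl tcrvc guh tmbop
Hunk 3: at line 9 remove [cwby] add [muxu,unc] -> 16 lines: dse ymf zdo ftjcg ettsp sqjk hnnwx xmu mtise muxu unc wxgyb jmpsl tcrvc guh tmbop
Final line 8: xmu

Answer: xmu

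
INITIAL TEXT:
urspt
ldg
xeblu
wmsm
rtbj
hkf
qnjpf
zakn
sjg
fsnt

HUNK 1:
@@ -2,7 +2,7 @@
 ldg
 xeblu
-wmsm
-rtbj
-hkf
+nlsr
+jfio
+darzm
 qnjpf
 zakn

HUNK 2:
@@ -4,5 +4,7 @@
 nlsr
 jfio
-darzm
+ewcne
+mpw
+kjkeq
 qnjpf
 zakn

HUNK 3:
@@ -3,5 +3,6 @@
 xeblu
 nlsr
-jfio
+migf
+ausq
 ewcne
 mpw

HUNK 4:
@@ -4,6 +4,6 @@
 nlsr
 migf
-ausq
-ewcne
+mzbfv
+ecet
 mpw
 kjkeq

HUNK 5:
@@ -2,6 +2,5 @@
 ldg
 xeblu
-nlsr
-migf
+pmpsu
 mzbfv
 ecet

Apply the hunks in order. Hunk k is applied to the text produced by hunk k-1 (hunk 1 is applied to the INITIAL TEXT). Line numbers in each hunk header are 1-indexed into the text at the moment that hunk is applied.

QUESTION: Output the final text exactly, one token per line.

Hunk 1: at line 2 remove [wmsm,rtbj,hkf] add [nlsr,jfio,darzm] -> 10 lines: urspt ldg xeblu nlsr jfio darzm qnjpf zakn sjg fsnt
Hunk 2: at line 4 remove [darzm] add [ewcne,mpw,kjkeq] -> 12 lines: urspt ldg xeblu nlsr jfio ewcne mpw kjkeq qnjpf zakn sjg fsnt
Hunk 3: at line 3 remove [jfio] add [migf,ausq] -> 13 lines: urspt ldg xeblu nlsr migf ausq ewcne mpw kjkeq qnjpf zakn sjg fsnt
Hunk 4: at line 4 remove [ausq,ewcne] add [mzbfv,ecet] -> 13 lines: urspt ldg xeblu nlsr migf mzbfv ecet mpw kjkeq qnjpf zakn sjg fsnt
Hunk 5: at line 2 remove [nlsr,migf] add [pmpsu] -> 12 lines: urspt ldg xeblu pmpsu mzbfv ecet mpw kjkeq qnjpf zakn sjg fsnt

Answer: urspt
ldg
xeblu
pmpsu
mzbfv
ecet
mpw
kjkeq
qnjpf
zakn
sjg
fsnt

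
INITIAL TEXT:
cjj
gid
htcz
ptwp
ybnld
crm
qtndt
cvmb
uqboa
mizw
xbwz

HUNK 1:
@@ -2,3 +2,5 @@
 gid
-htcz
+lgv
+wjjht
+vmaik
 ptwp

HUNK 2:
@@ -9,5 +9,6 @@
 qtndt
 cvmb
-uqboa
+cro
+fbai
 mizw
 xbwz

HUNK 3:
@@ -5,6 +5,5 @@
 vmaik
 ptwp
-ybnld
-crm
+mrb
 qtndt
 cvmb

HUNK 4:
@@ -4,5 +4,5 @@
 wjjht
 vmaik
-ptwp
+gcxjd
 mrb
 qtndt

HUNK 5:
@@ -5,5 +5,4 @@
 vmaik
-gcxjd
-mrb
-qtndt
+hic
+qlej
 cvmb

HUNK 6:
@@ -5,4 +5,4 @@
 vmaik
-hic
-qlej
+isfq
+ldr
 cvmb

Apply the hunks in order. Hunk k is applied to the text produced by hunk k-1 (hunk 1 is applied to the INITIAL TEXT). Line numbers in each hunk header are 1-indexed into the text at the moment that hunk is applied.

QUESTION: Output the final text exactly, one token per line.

Answer: cjj
gid
lgv
wjjht
vmaik
isfq
ldr
cvmb
cro
fbai
mizw
xbwz

Derivation:
Hunk 1: at line 2 remove [htcz] add [lgv,wjjht,vmaik] -> 13 lines: cjj gid lgv wjjht vmaik ptwp ybnld crm qtndt cvmb uqboa mizw xbwz
Hunk 2: at line 9 remove [uqboa] add [cro,fbai] -> 14 lines: cjj gid lgv wjjht vmaik ptwp ybnld crm qtndt cvmb cro fbai mizw xbwz
Hunk 3: at line 5 remove [ybnld,crm] add [mrb] -> 13 lines: cjj gid lgv wjjht vmaik ptwp mrb qtndt cvmb cro fbai mizw xbwz
Hunk 4: at line 4 remove [ptwp] add [gcxjd] -> 13 lines: cjj gid lgv wjjht vmaik gcxjd mrb qtndt cvmb cro fbai mizw xbwz
Hunk 5: at line 5 remove [gcxjd,mrb,qtndt] add [hic,qlej] -> 12 lines: cjj gid lgv wjjht vmaik hic qlej cvmb cro fbai mizw xbwz
Hunk 6: at line 5 remove [hic,qlej] add [isfq,ldr] -> 12 lines: cjj gid lgv wjjht vmaik isfq ldr cvmb cro fbai mizw xbwz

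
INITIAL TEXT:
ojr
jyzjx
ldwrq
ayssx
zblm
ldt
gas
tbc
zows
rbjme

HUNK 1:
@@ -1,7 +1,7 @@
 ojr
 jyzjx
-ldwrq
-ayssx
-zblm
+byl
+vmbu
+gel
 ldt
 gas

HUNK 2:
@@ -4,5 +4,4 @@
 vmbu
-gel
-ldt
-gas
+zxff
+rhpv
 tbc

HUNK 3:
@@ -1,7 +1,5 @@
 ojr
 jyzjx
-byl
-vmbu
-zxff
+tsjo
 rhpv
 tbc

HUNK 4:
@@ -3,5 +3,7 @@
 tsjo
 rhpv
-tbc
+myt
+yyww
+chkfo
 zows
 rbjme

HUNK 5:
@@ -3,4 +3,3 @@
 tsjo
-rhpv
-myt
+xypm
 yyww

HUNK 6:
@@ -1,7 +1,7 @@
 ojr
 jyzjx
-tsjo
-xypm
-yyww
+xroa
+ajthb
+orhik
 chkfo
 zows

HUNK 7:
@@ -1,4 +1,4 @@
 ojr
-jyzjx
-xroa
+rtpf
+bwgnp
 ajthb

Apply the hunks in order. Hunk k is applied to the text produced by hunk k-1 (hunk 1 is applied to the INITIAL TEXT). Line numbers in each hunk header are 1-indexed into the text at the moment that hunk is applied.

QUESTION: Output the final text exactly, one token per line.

Hunk 1: at line 1 remove [ldwrq,ayssx,zblm] add [byl,vmbu,gel] -> 10 lines: ojr jyzjx byl vmbu gel ldt gas tbc zows rbjme
Hunk 2: at line 4 remove [gel,ldt,gas] add [zxff,rhpv] -> 9 lines: ojr jyzjx byl vmbu zxff rhpv tbc zows rbjme
Hunk 3: at line 1 remove [byl,vmbu,zxff] add [tsjo] -> 7 lines: ojr jyzjx tsjo rhpv tbc zows rbjme
Hunk 4: at line 3 remove [tbc] add [myt,yyww,chkfo] -> 9 lines: ojr jyzjx tsjo rhpv myt yyww chkfo zows rbjme
Hunk 5: at line 3 remove [rhpv,myt] add [xypm] -> 8 lines: ojr jyzjx tsjo xypm yyww chkfo zows rbjme
Hunk 6: at line 1 remove [tsjo,xypm,yyww] add [xroa,ajthb,orhik] -> 8 lines: ojr jyzjx xroa ajthb orhik chkfo zows rbjme
Hunk 7: at line 1 remove [jyzjx,xroa] add [rtpf,bwgnp] -> 8 lines: ojr rtpf bwgnp ajthb orhik chkfo zows rbjme

Answer: ojr
rtpf
bwgnp
ajthb
orhik
chkfo
zows
rbjme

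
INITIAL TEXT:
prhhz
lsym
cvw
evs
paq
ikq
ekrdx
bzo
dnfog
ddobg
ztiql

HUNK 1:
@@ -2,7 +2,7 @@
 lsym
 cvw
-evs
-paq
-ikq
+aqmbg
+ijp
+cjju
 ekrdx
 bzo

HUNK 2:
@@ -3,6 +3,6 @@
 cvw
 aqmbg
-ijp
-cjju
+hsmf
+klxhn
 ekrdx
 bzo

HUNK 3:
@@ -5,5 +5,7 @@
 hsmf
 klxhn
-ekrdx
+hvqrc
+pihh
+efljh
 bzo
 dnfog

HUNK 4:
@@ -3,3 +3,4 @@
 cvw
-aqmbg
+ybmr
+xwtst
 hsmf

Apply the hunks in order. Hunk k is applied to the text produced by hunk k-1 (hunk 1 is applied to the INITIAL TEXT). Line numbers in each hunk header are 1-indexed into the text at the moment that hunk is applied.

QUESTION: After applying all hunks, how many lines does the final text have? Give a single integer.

Answer: 14

Derivation:
Hunk 1: at line 2 remove [evs,paq,ikq] add [aqmbg,ijp,cjju] -> 11 lines: prhhz lsym cvw aqmbg ijp cjju ekrdx bzo dnfog ddobg ztiql
Hunk 2: at line 3 remove [ijp,cjju] add [hsmf,klxhn] -> 11 lines: prhhz lsym cvw aqmbg hsmf klxhn ekrdx bzo dnfog ddobg ztiql
Hunk 3: at line 5 remove [ekrdx] add [hvqrc,pihh,efljh] -> 13 lines: prhhz lsym cvw aqmbg hsmf klxhn hvqrc pihh efljh bzo dnfog ddobg ztiql
Hunk 4: at line 3 remove [aqmbg] add [ybmr,xwtst] -> 14 lines: prhhz lsym cvw ybmr xwtst hsmf klxhn hvqrc pihh efljh bzo dnfog ddobg ztiql
Final line count: 14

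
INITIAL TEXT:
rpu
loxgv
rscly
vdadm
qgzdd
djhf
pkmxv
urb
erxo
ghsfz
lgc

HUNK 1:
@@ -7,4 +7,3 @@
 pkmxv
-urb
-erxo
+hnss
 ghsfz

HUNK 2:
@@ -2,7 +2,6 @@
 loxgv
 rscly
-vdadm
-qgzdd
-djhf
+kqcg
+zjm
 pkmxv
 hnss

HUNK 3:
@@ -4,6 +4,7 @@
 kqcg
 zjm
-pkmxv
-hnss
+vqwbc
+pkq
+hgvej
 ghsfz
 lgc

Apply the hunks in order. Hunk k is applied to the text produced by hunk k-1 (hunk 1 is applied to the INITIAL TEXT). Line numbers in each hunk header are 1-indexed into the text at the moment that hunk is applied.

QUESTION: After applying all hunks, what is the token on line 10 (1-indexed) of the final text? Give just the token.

Hunk 1: at line 7 remove [urb,erxo] add [hnss] -> 10 lines: rpu loxgv rscly vdadm qgzdd djhf pkmxv hnss ghsfz lgc
Hunk 2: at line 2 remove [vdadm,qgzdd,djhf] add [kqcg,zjm] -> 9 lines: rpu loxgv rscly kqcg zjm pkmxv hnss ghsfz lgc
Hunk 3: at line 4 remove [pkmxv,hnss] add [vqwbc,pkq,hgvej] -> 10 lines: rpu loxgv rscly kqcg zjm vqwbc pkq hgvej ghsfz lgc
Final line 10: lgc

Answer: lgc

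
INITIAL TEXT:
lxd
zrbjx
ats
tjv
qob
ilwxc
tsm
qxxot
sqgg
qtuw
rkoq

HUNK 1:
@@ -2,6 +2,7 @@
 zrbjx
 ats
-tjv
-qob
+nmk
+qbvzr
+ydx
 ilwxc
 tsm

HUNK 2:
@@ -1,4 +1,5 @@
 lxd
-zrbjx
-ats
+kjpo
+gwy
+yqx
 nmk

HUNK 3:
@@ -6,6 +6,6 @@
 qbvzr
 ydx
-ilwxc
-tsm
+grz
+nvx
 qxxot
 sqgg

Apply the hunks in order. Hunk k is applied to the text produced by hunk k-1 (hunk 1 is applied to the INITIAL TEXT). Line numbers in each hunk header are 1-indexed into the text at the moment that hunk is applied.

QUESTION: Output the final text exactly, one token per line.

Answer: lxd
kjpo
gwy
yqx
nmk
qbvzr
ydx
grz
nvx
qxxot
sqgg
qtuw
rkoq

Derivation:
Hunk 1: at line 2 remove [tjv,qob] add [nmk,qbvzr,ydx] -> 12 lines: lxd zrbjx ats nmk qbvzr ydx ilwxc tsm qxxot sqgg qtuw rkoq
Hunk 2: at line 1 remove [zrbjx,ats] add [kjpo,gwy,yqx] -> 13 lines: lxd kjpo gwy yqx nmk qbvzr ydx ilwxc tsm qxxot sqgg qtuw rkoq
Hunk 3: at line 6 remove [ilwxc,tsm] add [grz,nvx] -> 13 lines: lxd kjpo gwy yqx nmk qbvzr ydx grz nvx qxxot sqgg qtuw rkoq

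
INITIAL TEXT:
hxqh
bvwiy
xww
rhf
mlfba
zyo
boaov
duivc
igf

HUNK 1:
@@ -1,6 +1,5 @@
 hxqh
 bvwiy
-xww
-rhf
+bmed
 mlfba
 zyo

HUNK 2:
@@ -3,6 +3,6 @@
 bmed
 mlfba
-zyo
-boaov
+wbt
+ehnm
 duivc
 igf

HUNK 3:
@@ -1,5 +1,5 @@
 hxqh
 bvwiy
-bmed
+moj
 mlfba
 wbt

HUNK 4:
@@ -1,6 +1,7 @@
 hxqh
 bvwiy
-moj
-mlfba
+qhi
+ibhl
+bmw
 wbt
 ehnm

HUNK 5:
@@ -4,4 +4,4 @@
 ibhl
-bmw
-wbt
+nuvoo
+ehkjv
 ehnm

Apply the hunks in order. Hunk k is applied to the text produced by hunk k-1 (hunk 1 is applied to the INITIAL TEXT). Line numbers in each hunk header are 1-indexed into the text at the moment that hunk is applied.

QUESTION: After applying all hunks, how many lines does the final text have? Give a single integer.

Answer: 9

Derivation:
Hunk 1: at line 1 remove [xww,rhf] add [bmed] -> 8 lines: hxqh bvwiy bmed mlfba zyo boaov duivc igf
Hunk 2: at line 3 remove [zyo,boaov] add [wbt,ehnm] -> 8 lines: hxqh bvwiy bmed mlfba wbt ehnm duivc igf
Hunk 3: at line 1 remove [bmed] add [moj] -> 8 lines: hxqh bvwiy moj mlfba wbt ehnm duivc igf
Hunk 4: at line 1 remove [moj,mlfba] add [qhi,ibhl,bmw] -> 9 lines: hxqh bvwiy qhi ibhl bmw wbt ehnm duivc igf
Hunk 5: at line 4 remove [bmw,wbt] add [nuvoo,ehkjv] -> 9 lines: hxqh bvwiy qhi ibhl nuvoo ehkjv ehnm duivc igf
Final line count: 9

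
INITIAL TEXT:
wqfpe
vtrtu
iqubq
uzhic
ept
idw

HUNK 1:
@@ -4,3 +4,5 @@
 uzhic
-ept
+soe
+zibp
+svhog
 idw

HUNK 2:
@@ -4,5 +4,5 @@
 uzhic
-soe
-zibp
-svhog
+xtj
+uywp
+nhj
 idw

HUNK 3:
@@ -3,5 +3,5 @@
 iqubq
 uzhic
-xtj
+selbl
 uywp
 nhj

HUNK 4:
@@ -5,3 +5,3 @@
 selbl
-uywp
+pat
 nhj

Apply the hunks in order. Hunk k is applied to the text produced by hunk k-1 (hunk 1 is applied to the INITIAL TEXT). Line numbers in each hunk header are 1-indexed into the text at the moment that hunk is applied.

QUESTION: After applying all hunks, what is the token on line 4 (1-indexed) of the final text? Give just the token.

Hunk 1: at line 4 remove [ept] add [soe,zibp,svhog] -> 8 lines: wqfpe vtrtu iqubq uzhic soe zibp svhog idw
Hunk 2: at line 4 remove [soe,zibp,svhog] add [xtj,uywp,nhj] -> 8 lines: wqfpe vtrtu iqubq uzhic xtj uywp nhj idw
Hunk 3: at line 3 remove [xtj] add [selbl] -> 8 lines: wqfpe vtrtu iqubq uzhic selbl uywp nhj idw
Hunk 4: at line 5 remove [uywp] add [pat] -> 8 lines: wqfpe vtrtu iqubq uzhic selbl pat nhj idw
Final line 4: uzhic

Answer: uzhic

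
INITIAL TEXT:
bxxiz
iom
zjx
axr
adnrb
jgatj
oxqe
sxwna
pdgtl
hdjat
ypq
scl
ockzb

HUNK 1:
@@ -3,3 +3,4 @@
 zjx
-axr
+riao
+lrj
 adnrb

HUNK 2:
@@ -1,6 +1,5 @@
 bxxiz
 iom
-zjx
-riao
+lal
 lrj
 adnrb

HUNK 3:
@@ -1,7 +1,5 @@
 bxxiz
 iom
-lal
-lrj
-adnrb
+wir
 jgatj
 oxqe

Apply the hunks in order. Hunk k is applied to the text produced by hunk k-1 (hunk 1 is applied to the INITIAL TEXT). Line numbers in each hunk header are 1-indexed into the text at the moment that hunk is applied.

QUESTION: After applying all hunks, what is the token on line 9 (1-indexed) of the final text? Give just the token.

Hunk 1: at line 3 remove [axr] add [riao,lrj] -> 14 lines: bxxiz iom zjx riao lrj adnrb jgatj oxqe sxwna pdgtl hdjat ypq scl ockzb
Hunk 2: at line 1 remove [zjx,riao] add [lal] -> 13 lines: bxxiz iom lal lrj adnrb jgatj oxqe sxwna pdgtl hdjat ypq scl ockzb
Hunk 3: at line 1 remove [lal,lrj,adnrb] add [wir] -> 11 lines: bxxiz iom wir jgatj oxqe sxwna pdgtl hdjat ypq scl ockzb
Final line 9: ypq

Answer: ypq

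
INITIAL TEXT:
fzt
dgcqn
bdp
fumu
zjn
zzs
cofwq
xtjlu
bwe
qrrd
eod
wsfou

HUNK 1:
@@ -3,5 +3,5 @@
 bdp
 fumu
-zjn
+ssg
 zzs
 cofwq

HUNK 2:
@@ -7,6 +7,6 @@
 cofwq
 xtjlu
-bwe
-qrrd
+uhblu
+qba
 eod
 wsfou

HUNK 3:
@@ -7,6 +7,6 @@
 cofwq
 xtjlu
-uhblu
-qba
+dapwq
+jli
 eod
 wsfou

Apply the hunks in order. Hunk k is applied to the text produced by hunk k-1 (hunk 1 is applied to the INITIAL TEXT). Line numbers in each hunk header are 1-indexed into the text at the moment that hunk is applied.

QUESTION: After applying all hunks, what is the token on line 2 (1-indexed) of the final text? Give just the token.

Answer: dgcqn

Derivation:
Hunk 1: at line 3 remove [zjn] add [ssg] -> 12 lines: fzt dgcqn bdp fumu ssg zzs cofwq xtjlu bwe qrrd eod wsfou
Hunk 2: at line 7 remove [bwe,qrrd] add [uhblu,qba] -> 12 lines: fzt dgcqn bdp fumu ssg zzs cofwq xtjlu uhblu qba eod wsfou
Hunk 3: at line 7 remove [uhblu,qba] add [dapwq,jli] -> 12 lines: fzt dgcqn bdp fumu ssg zzs cofwq xtjlu dapwq jli eod wsfou
Final line 2: dgcqn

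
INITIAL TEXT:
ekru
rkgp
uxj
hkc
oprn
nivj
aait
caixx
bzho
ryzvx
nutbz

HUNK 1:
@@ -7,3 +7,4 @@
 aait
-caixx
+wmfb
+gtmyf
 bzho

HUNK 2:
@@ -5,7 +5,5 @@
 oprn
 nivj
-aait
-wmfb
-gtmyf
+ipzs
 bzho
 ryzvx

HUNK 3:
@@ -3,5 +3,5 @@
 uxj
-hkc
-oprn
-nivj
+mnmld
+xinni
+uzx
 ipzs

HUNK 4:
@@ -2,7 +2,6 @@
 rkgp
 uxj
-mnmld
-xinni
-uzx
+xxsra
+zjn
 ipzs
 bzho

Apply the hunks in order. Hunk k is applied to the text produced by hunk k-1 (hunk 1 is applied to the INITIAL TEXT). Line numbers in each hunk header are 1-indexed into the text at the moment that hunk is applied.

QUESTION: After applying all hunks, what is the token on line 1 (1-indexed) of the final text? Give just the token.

Hunk 1: at line 7 remove [caixx] add [wmfb,gtmyf] -> 12 lines: ekru rkgp uxj hkc oprn nivj aait wmfb gtmyf bzho ryzvx nutbz
Hunk 2: at line 5 remove [aait,wmfb,gtmyf] add [ipzs] -> 10 lines: ekru rkgp uxj hkc oprn nivj ipzs bzho ryzvx nutbz
Hunk 3: at line 3 remove [hkc,oprn,nivj] add [mnmld,xinni,uzx] -> 10 lines: ekru rkgp uxj mnmld xinni uzx ipzs bzho ryzvx nutbz
Hunk 4: at line 2 remove [mnmld,xinni,uzx] add [xxsra,zjn] -> 9 lines: ekru rkgp uxj xxsra zjn ipzs bzho ryzvx nutbz
Final line 1: ekru

Answer: ekru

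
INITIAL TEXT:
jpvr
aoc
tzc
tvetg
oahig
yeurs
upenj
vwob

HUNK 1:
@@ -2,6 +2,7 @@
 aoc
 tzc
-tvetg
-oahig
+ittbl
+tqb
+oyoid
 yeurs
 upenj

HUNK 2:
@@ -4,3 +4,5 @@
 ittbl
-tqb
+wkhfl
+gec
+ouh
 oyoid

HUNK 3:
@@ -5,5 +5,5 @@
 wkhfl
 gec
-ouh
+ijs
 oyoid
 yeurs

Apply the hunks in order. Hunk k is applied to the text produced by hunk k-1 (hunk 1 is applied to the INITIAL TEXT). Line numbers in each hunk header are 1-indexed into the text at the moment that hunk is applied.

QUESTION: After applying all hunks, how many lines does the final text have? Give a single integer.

Answer: 11

Derivation:
Hunk 1: at line 2 remove [tvetg,oahig] add [ittbl,tqb,oyoid] -> 9 lines: jpvr aoc tzc ittbl tqb oyoid yeurs upenj vwob
Hunk 2: at line 4 remove [tqb] add [wkhfl,gec,ouh] -> 11 lines: jpvr aoc tzc ittbl wkhfl gec ouh oyoid yeurs upenj vwob
Hunk 3: at line 5 remove [ouh] add [ijs] -> 11 lines: jpvr aoc tzc ittbl wkhfl gec ijs oyoid yeurs upenj vwob
Final line count: 11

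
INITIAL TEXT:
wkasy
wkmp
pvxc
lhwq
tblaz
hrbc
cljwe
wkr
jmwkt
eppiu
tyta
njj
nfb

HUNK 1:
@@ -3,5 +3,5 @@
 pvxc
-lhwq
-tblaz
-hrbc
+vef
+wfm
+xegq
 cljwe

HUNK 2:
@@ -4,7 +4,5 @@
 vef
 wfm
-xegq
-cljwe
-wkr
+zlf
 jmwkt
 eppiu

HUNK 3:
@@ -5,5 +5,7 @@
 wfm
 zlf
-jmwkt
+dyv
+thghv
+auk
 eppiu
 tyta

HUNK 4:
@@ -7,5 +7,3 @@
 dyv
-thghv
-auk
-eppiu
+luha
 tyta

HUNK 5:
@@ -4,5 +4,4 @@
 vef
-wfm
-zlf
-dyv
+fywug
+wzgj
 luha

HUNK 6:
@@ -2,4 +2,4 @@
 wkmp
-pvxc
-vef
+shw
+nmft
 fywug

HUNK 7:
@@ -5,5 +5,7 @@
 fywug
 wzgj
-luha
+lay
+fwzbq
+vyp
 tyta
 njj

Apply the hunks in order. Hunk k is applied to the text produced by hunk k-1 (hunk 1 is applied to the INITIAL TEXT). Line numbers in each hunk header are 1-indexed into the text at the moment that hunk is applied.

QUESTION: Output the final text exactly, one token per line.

Hunk 1: at line 3 remove [lhwq,tblaz,hrbc] add [vef,wfm,xegq] -> 13 lines: wkasy wkmp pvxc vef wfm xegq cljwe wkr jmwkt eppiu tyta njj nfb
Hunk 2: at line 4 remove [xegq,cljwe,wkr] add [zlf] -> 11 lines: wkasy wkmp pvxc vef wfm zlf jmwkt eppiu tyta njj nfb
Hunk 3: at line 5 remove [jmwkt] add [dyv,thghv,auk] -> 13 lines: wkasy wkmp pvxc vef wfm zlf dyv thghv auk eppiu tyta njj nfb
Hunk 4: at line 7 remove [thghv,auk,eppiu] add [luha] -> 11 lines: wkasy wkmp pvxc vef wfm zlf dyv luha tyta njj nfb
Hunk 5: at line 4 remove [wfm,zlf,dyv] add [fywug,wzgj] -> 10 lines: wkasy wkmp pvxc vef fywug wzgj luha tyta njj nfb
Hunk 6: at line 2 remove [pvxc,vef] add [shw,nmft] -> 10 lines: wkasy wkmp shw nmft fywug wzgj luha tyta njj nfb
Hunk 7: at line 5 remove [luha] add [lay,fwzbq,vyp] -> 12 lines: wkasy wkmp shw nmft fywug wzgj lay fwzbq vyp tyta njj nfb

Answer: wkasy
wkmp
shw
nmft
fywug
wzgj
lay
fwzbq
vyp
tyta
njj
nfb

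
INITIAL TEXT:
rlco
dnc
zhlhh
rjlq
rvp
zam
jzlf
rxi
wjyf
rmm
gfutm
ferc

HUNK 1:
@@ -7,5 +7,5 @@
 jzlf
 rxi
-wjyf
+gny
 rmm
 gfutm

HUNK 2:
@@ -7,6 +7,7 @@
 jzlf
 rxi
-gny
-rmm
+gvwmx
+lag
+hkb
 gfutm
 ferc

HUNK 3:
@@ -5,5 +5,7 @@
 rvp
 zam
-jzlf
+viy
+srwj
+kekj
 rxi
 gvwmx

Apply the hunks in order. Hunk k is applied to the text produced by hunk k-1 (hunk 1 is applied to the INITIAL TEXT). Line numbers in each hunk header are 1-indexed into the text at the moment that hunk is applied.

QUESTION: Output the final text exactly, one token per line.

Hunk 1: at line 7 remove [wjyf] add [gny] -> 12 lines: rlco dnc zhlhh rjlq rvp zam jzlf rxi gny rmm gfutm ferc
Hunk 2: at line 7 remove [gny,rmm] add [gvwmx,lag,hkb] -> 13 lines: rlco dnc zhlhh rjlq rvp zam jzlf rxi gvwmx lag hkb gfutm ferc
Hunk 3: at line 5 remove [jzlf] add [viy,srwj,kekj] -> 15 lines: rlco dnc zhlhh rjlq rvp zam viy srwj kekj rxi gvwmx lag hkb gfutm ferc

Answer: rlco
dnc
zhlhh
rjlq
rvp
zam
viy
srwj
kekj
rxi
gvwmx
lag
hkb
gfutm
ferc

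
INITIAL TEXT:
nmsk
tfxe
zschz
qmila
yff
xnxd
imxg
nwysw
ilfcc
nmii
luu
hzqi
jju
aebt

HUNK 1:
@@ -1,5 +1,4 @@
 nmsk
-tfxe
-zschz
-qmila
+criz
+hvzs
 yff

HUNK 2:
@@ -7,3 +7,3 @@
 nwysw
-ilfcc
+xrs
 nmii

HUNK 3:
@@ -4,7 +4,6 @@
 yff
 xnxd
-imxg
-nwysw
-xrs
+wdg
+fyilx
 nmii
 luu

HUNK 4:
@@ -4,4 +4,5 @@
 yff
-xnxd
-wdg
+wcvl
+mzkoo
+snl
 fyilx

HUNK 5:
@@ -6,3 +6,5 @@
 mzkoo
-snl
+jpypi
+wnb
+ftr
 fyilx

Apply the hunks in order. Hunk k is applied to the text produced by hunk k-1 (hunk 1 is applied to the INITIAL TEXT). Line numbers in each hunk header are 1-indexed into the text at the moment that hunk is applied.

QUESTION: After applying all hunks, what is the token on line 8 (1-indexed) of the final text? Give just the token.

Hunk 1: at line 1 remove [tfxe,zschz,qmila] add [criz,hvzs] -> 13 lines: nmsk criz hvzs yff xnxd imxg nwysw ilfcc nmii luu hzqi jju aebt
Hunk 2: at line 7 remove [ilfcc] add [xrs] -> 13 lines: nmsk criz hvzs yff xnxd imxg nwysw xrs nmii luu hzqi jju aebt
Hunk 3: at line 4 remove [imxg,nwysw,xrs] add [wdg,fyilx] -> 12 lines: nmsk criz hvzs yff xnxd wdg fyilx nmii luu hzqi jju aebt
Hunk 4: at line 4 remove [xnxd,wdg] add [wcvl,mzkoo,snl] -> 13 lines: nmsk criz hvzs yff wcvl mzkoo snl fyilx nmii luu hzqi jju aebt
Hunk 5: at line 6 remove [snl] add [jpypi,wnb,ftr] -> 15 lines: nmsk criz hvzs yff wcvl mzkoo jpypi wnb ftr fyilx nmii luu hzqi jju aebt
Final line 8: wnb

Answer: wnb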